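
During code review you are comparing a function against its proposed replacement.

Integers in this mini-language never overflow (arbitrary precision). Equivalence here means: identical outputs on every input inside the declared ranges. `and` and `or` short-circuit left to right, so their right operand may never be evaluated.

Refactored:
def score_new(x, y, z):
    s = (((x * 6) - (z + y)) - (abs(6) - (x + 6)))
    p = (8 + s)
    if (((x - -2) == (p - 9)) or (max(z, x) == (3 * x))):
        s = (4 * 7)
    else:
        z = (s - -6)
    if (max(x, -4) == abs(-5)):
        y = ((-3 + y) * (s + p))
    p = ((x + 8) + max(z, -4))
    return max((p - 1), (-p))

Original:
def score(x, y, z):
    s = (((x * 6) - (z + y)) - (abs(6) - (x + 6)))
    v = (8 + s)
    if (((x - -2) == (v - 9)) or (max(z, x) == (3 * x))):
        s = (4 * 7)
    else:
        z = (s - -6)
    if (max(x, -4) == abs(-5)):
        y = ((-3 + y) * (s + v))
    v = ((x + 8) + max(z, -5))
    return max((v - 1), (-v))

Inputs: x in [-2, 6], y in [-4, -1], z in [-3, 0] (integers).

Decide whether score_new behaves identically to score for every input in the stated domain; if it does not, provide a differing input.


Try x=-2, y=-3, z=0.
score: s becomes -11; next v becomes -3; next (((x - -2) == (v - 9)) or (max(z, x) == (3 * x))) evaluates to false; next z becomes -5; next (max(x, -4) == abs(-5)) evaluates to false; next v becomes 1; next final value 0
score_new: s becomes -11; next p becomes -3; next (((x - -2) == (p - 9)) or (max(z, x) == (3 * x))) evaluates to false; next z becomes -5; next (max(x, -4) == abs(-5)) evaluates to false; next p becomes 2; next final value 1
0 and 1 differ, so these are not the same function on this domain.
verdict: not equivalent; witness: x=-2, y=-3, z=0


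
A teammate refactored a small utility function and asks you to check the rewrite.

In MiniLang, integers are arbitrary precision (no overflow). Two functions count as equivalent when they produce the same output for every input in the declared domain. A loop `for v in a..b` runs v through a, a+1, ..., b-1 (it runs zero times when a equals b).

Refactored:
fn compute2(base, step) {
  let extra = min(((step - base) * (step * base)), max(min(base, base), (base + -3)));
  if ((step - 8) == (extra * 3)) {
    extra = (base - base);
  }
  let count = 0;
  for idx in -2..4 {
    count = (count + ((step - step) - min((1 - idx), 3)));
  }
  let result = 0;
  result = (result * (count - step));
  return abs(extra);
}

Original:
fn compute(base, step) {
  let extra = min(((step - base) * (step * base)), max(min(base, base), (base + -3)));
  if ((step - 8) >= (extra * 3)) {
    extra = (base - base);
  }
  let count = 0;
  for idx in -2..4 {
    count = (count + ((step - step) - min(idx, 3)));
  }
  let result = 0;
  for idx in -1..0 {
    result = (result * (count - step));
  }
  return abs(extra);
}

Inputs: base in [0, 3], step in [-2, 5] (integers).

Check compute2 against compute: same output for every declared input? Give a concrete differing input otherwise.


These are not equivalent — on base=3, step=1 the outputs split (0 vs 6).
compute: extra=-6, then ((step - 8) >= (extra * 3)) is true, then extra=0, then count=0, then (idx=-2), then count=2, then (idx=-1), then count=3, then (idx=0), then count=3, then (idx=1), then count=2, then (idx=2), then count=0, then (idx=3), then count=-3, then result=0, then (idx=-1), then result=0, then returns 0
compute2: extra=-6, then ((step - 8) == (extra * 3)) is false, then count=0, then (idx=-2), then count=-3, then (idx=-1), then count=-5, then (idx=0), then count=-6, then (idx=1), then count=-6, then (idx=2), then count=-5, then (idx=3), then count=-3, then result=0, then result=0, then returns 6
verdict: not equivalent; witness: base=3, step=1


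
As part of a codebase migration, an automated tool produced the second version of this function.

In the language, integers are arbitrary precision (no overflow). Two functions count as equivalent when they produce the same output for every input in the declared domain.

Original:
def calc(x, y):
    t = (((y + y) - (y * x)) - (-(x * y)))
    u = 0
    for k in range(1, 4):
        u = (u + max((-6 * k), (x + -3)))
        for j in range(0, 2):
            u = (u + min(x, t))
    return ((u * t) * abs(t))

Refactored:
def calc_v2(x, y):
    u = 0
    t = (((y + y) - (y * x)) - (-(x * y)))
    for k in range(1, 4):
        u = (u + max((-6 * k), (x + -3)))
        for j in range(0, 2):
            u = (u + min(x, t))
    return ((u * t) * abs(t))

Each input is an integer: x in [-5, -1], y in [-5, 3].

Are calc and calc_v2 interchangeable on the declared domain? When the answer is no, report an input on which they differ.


The two versions differ — the changes include same computation, different form.
Spot check at x=-2, y=-4 — calc: t becomes -8; next u becomes 0; next at k=1:; next u becomes -5; next at j=0:; next u becomes -13; next at j=1:; next u becomes -21; next at k=2:; next u becomes -26; next at j=0:; next u becomes -34; next at j=1:; next u becomes -42; next at k=3:; next u becomes -47; next at j=0:; next u becomes -55; next at j=1:; next u becomes -63; next final value 4032. calc_v2: u becomes 0; next t becomes -8; next at k=1:; next u becomes -5; next at j=0:; next u becomes -13; next at j=1:; next u becomes -21; next at k=2:; next u becomes -26; next at j=0:; next u becomes -34; next at j=1:; next u becomes -42; next at k=3:; next u becomes -47; next at j=0:; next u becomes -55; next at j=1:; next u becomes -63; next final value 4032. Both give 4032.
Across all 45 domain points the two functions coincide.
verdict: equivalent


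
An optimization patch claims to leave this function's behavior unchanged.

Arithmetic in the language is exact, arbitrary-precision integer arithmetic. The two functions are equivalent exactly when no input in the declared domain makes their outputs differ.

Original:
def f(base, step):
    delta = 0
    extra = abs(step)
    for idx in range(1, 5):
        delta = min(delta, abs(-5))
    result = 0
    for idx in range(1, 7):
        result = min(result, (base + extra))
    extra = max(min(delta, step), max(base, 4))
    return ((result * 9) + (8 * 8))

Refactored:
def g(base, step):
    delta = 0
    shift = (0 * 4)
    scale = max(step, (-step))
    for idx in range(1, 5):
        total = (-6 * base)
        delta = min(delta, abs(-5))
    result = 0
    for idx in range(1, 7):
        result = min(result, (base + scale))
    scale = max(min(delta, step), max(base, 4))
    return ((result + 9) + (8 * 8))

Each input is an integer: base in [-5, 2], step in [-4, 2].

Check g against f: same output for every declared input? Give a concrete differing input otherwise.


Consider the input base=-5, step=-4.
f: delta := 0 | extra := 4 | iter idx=1: | delta := 0 | iter idx=2: | delta := 0 | iter idx=3: | delta := 0 | iter idx=4: | delta := 0 | result := 0 | iter idx=1: | result := -1 | iter idx=2: | result := -1 | iter idx=3: | result := -1 | iter idx=4: | result := -1 | iter idx=5: | result := -1 | iter idx=6: | result := -1 | extra := 4 | result 55
g: delta := 0 | shift := 0 | scale := 4 | iter idx=1: | total := 30 | delta := 0 | iter idx=2: | total := 30 | delta := 0 | iter idx=3: | total := 30 | delta := 0 | iter idx=4: | total := 30 | delta := 0 | result := 0 | iter idx=1: | result := -1 | iter idx=2: | result := -1 | iter idx=3: | result := -1 | iter idx=4: | result := -1 | iter idx=5: | result := -1 | iter idx=6: | result := -1 | scale := 4 | result 72
55 vs 72 — the two versions disagree here.
verdict: not equivalent; witness: base=-5, step=-4


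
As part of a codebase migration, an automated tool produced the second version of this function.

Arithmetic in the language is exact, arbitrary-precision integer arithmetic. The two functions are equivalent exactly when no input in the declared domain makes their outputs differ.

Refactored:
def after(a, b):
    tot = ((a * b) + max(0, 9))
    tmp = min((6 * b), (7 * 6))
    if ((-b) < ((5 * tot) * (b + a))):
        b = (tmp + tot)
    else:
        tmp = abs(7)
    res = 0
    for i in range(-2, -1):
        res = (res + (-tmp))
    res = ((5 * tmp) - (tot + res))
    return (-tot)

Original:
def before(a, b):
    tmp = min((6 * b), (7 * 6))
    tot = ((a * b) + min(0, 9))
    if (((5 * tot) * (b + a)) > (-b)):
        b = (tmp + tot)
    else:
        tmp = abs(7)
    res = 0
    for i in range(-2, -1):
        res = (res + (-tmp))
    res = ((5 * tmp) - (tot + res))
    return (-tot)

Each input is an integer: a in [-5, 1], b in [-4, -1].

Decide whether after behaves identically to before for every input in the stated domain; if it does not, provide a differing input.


a=-5, b=-4 yields -20 from before but -29 from after.
verdict: not equivalent; witness: a=-5, b=-4


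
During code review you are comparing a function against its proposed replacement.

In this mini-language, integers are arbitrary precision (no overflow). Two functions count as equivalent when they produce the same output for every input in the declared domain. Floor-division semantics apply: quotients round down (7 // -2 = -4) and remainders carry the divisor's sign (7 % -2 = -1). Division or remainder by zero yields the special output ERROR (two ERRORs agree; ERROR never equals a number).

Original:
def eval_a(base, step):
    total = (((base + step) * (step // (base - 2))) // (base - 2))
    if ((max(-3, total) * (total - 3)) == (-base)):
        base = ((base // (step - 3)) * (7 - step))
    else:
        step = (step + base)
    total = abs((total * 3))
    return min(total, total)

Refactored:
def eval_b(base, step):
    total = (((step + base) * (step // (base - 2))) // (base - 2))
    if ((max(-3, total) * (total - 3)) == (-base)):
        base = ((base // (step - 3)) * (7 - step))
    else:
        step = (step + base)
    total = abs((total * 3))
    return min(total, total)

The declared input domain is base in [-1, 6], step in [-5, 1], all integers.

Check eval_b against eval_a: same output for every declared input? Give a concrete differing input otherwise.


Side by side, the visible changes include: same computation, different form.
One worked example (base=3, step=1) — eval_a: total becomes 4; next ((max(-3, total) * (total - 3)) == (-base)) evaluates to false; next step becomes 4; next total becomes 12; next final value 12; eval_b: total becomes 4; next ((max(-3, total) * (total - 3)) == (-base)) evaluates to false; next step becomes 4; next total becomes 12; next final value 12; agreement on 12.
Every one of the 56 inputs gives matching results.
verdict: equivalent


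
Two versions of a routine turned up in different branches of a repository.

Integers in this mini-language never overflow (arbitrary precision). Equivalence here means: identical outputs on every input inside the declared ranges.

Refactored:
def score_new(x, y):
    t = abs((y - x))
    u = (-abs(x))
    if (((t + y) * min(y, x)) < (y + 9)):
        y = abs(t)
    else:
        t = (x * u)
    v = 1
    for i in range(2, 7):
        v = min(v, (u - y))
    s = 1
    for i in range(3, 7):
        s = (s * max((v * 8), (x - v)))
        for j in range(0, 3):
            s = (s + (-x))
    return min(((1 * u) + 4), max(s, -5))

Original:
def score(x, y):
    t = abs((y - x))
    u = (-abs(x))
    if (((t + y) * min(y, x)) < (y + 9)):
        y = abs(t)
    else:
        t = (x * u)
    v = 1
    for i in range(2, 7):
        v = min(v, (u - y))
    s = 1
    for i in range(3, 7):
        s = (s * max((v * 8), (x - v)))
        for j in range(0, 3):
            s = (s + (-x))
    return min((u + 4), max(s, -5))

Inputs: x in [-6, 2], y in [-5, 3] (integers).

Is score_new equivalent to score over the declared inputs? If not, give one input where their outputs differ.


Behavior is preserved: although arithmetic usage differs, and constant usage differs, the outputs never diverge.
As a probe, take x=-4, y=-1: score runs t=3, then u=-4, then (((t + y) * min(y, x)) < (y + 9)) is true, then y=3, then v=1, then (i=2), then v=-7, then (i=3), then v=-7, then (i=4), then v=-7, then (i=5), then v=-7, then (i=6), then v=-7, then s=1, then (i=3), then s=3, then (j=0), then s=7, then (j=1), then s=11, then (j=2), then s=15, then (i=4), then s=45, then (j=0), then s=49, then (j=1), then s=53, then (j=2), then s=57, then (i=5), then s=171, then (j=0), then s=175, then (j=1), then s=179, then (j=2), then s=183, then (i=6), then s=549, then (j=0), then s=553, then (j=1), then s=557, then (j=2), then s=561, then returns 0; score_new runs t=3, then u=-4, then (((t + y) * min(y, x)) < (y + 9)) is true, then y=3, then v=1, then (i=2), then v=-7, then (i=3), then v=-7, then (i=4), then v=-7, then (i=5), then v=-7, then (i=6), then v=-7, then s=1, then (i=3), then s=3, then (j=0), then s=7, then (j=1), then s=11, then (j=2), then s=15, then (i=4), then s=45, then (j=0), then s=49, then (j=1), then s=53, then (j=2), then s=57, then (i=5), then s=171, then (j=0), then s=175, then (j=1), then s=179, then (j=2), then s=183, then (i=6), then s=549, then (j=0), then s=553, then (j=1), then s=557, then (j=2), then s=561, then returns 0; both end at 0.
Across all 81 domain points the two functions coincide.
verdict: equivalent


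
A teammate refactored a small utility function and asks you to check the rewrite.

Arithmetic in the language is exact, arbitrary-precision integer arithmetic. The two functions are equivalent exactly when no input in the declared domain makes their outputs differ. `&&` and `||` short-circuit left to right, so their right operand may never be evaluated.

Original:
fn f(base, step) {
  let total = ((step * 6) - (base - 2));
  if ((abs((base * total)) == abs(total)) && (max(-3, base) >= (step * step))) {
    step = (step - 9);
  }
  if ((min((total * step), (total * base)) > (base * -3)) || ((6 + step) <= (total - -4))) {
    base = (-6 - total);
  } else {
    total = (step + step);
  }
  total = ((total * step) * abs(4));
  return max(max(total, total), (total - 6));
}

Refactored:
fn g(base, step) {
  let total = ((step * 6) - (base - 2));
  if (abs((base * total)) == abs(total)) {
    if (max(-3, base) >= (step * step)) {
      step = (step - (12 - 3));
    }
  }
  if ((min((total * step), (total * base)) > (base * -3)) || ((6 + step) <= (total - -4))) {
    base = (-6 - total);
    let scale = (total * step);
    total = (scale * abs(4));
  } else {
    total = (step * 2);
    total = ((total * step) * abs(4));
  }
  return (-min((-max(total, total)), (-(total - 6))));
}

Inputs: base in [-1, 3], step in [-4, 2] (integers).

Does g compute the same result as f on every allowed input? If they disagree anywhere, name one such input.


Reading the diff, among the changes: min/max/abs usage differs, plus boolean connective usage differs, plus branching structure differs, plus constant usage differs, plus local variable names differ, plus arithmetic usage differs, plus statement counts differ.
Tracing base=-1, step=2: f: total = 15; ((abs((base * total)) == abs(total)) && (max(-3, base) >= (step * step))) -> false; ((min((total * step), (total * base)) > (base * -3)) || ((6 + step) <= (total - -4))) -> true; base = -21; total = 120; return 120 | g: total = 15; (abs((base * total)) == abs(total)) -> true; (max(-3, base) >= (step * step)) -> false; ((min((total * step), (total * base)) > (base * -3)) || ((6 + step) <= (total - -4))) -> true; base = -21; scale = 30; total = 120; return 120 — matching result 120.
An exhaustive pass over the 35 declared inputs shows identical outputs.
verdict: equivalent


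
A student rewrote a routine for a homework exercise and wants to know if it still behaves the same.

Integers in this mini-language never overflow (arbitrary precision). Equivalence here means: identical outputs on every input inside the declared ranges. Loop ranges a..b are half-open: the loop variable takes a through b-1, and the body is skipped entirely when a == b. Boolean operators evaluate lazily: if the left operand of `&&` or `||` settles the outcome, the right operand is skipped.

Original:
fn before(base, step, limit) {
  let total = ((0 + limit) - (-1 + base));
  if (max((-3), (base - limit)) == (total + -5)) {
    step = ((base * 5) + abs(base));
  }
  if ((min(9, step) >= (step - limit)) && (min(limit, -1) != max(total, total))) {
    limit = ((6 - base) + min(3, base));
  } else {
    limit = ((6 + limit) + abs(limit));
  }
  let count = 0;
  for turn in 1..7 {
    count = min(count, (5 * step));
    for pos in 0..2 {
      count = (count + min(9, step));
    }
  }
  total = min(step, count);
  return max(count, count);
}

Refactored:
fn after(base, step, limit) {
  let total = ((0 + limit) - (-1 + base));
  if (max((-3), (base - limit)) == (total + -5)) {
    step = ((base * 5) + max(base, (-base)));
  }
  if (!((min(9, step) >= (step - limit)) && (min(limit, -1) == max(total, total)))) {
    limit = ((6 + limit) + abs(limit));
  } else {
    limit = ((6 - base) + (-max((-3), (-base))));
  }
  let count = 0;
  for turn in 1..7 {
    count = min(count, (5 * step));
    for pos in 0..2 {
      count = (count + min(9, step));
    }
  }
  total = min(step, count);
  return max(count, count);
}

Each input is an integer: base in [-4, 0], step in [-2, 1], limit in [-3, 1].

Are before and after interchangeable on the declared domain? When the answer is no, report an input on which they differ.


The one real change (`(min(limit, -1) != max(total, total))` became `(min(limit, -1) == max(total, total))`) has no effect anywhere in the declared ranges.
One worked example (base=-1, step=0, limit=0) — before: total = 2; (max((-3), (base - limit)) == (total + -5)) -> false; ((min(9, step) >= (step - limit)) && (min(limit, -1) != max(total, total))) -> true; limit = 6; count = 0; [turn=1]; count = 0; [pos=0]; count = 0; [pos=1]; count = 0; [turn=2]; count = 0; [pos=0]; count = 0; [pos=1]; count = 0; [turn=3]; count = 0; [pos=0]; count = 0; [pos=1]; count = 0; [turn=4]; count = 0; [pos=0]; count = 0; [pos=1]; count = 0; [turn=5]; count = 0; [pos=0]; count = 0; [pos=1]; count = 0; [turn=6]; count = 0; [pos=0]; count = 0; [pos=1]; count = 0; total = 0; return 0; after: total = 2; (max((-3), (base - limit)) == (total + -5)) -> false; (!((min(9, step) >= (step - limit)) && (min(limit, -1) == max(total, total)))) -> true; limit = 6; count = 0; [turn=1]; count = 0; [pos=0]; count = 0; [pos=1]; count = 0; [turn=2]; count = 0; [pos=0]; count = 0; [pos=1]; count = 0; [turn=3]; count = 0; [pos=0]; count = 0; [pos=1]; count = 0; [turn=4]; count = 0; [pos=0]; count = 0; [pos=1]; count = 0; [turn=5]; count = 0; [pos=0]; count = 0; [pos=1]; count = 0; [turn=6]; count = 0; [pos=0]; count = 0; [pos=1]; count = 0; total = 0; return 0; agreement on 0.
Every one of the 100 inputs gives matching results.
verdict: equivalent


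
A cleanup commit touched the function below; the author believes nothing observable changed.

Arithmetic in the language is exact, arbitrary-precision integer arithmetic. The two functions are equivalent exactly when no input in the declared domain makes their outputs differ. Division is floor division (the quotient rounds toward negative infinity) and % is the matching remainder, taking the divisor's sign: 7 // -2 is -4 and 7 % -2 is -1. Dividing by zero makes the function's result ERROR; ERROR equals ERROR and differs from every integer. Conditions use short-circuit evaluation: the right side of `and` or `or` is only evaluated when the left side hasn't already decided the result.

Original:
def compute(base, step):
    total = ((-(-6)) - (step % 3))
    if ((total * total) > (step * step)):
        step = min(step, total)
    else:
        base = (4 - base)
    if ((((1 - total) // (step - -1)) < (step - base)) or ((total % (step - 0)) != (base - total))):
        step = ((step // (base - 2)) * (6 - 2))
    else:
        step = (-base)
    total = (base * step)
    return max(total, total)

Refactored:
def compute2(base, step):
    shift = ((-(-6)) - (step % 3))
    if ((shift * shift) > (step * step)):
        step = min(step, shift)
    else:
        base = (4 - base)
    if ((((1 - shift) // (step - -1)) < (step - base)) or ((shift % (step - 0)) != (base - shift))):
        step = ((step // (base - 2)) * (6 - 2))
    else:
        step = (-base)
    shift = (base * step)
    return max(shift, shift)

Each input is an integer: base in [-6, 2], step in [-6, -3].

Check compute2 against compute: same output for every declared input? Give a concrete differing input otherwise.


Changes here: local variable names differ; the full 36-point sweep finds no disagreement.
verdict: equivalent


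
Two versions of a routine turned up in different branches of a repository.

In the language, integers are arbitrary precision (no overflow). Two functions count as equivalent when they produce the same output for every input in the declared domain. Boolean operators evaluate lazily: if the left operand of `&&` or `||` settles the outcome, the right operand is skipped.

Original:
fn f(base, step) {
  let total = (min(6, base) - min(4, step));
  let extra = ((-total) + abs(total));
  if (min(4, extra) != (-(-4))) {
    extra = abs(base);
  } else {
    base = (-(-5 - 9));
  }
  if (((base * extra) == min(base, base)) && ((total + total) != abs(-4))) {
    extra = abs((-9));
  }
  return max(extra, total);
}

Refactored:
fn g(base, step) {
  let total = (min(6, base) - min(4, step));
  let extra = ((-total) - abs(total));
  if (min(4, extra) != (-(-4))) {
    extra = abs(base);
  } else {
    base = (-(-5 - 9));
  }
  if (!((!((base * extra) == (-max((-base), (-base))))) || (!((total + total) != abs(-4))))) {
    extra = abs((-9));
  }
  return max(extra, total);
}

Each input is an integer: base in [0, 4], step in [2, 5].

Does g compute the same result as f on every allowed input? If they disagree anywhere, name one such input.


Try base=0, step=2.
f: total := -2 | extra := 4 | (min(4, extra) != (-(-4))): false | base := 14 | (((base * extra) == min(base, base)) && ((total + total) != abs(-4))): false | result 4
g: total := -2 | extra := 0 | (min(4, extra) != (-(-4))): true | extra := 0 | (!((!((base * extra) == (-max((-base), (-base))))) || (!((total + total) != abs(-4))))): true | extra := 9 | result 9
4 vs 9 — the two versions disagree here.
verdict: not equivalent; witness: base=0, step=2


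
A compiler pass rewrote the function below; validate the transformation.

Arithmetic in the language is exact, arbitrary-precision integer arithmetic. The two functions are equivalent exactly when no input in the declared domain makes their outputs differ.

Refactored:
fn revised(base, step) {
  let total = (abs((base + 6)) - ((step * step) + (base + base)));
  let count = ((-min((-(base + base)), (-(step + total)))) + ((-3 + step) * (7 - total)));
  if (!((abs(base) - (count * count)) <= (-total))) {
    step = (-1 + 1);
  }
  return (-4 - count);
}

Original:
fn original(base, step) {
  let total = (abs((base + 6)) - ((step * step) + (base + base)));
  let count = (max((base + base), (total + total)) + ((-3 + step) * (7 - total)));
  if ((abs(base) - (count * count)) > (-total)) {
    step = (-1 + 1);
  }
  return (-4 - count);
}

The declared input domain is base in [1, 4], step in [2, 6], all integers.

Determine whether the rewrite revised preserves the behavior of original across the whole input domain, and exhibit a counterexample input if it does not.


Try base=1, step=2.
original: total=1, then count=-4, then ((abs(base) - (count * count)) > (-total)) is false, then returns 0
revised: total=1, then count=-3, then (!((abs(base) - (count * count)) <= (-total))) is false, then returns -1
0 against -1: the behavior changed.
verdict: not equivalent; witness: base=1, step=2


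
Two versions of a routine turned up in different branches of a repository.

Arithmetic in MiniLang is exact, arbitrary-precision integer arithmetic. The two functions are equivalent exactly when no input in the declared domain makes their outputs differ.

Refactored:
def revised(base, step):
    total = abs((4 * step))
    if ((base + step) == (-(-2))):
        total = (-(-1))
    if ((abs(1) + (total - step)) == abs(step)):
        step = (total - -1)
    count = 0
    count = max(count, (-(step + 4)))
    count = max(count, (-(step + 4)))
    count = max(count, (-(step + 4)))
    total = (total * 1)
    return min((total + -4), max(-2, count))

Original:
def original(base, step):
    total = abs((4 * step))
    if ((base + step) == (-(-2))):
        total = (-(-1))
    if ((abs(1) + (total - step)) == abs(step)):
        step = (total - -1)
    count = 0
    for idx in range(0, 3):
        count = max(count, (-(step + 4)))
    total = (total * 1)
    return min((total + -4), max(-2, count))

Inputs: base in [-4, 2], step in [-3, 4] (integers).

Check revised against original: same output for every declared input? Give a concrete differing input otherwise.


Side by side, the visible changes include: loop structure differs, and local variable names differ, and arithmetic usage differs, and min/max/abs usage differs, and constant usage differs, and statement counts differ.
Tracing base=-3, step=-2: original: total becomes 8; next ((base + step) == (-(-2))) evaluates to false; next ((abs(1) + (total - step)) == abs(step)) evaluates to false; next count becomes 0; next at idx=0:; next count becomes 0; next at idx=1:; next count becomes 0; next at idx=2:; next count becomes 0; next total becomes 8; next final value 0 | revised: total becomes 8; next ((base + step) == (-(-2))) evaluates to false; next ((abs(1) + (total - step)) == abs(step)) evaluates to false; next count becomes 0; next count becomes 0; next count becomes 0; next count becomes 0; next total becomes 8; next final value 0 — matching result 0.
An exhaustive pass over the 56 declared inputs shows identical outputs.
verdict: equivalent


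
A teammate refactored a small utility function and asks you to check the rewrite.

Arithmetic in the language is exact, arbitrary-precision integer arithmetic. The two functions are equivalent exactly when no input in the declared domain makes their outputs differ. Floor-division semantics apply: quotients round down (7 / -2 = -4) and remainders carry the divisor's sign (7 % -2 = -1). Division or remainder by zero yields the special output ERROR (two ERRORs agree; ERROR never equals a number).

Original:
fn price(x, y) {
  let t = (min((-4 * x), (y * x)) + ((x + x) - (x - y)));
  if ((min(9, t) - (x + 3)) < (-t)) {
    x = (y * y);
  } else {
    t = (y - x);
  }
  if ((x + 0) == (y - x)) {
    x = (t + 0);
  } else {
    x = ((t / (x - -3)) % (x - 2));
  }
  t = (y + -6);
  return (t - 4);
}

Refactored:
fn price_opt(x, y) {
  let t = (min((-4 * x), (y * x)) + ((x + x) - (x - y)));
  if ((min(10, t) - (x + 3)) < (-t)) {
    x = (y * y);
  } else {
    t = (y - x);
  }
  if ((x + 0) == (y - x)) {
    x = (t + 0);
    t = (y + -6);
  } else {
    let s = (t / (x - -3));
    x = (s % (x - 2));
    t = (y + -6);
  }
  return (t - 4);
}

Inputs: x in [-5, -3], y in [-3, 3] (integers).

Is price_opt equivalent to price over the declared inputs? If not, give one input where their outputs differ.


The one real change (`9` became `10`) has no effect anywhere in the declared ranges.
Spot check at x=-3, y=-2 — price: t := 1 | ((min(9, t) - (x + 3)) < (-t)): false | t := 1 | ((x + 0) == (y - x)): false | divide-by-zero, output ERROR. price_opt: t := 1 | ((min(10, t) - (x + 3)) < (-t)): false | t := 1 | ((x + 0) == (y - x)): false | divide-by-zero, output ERROR. Both give ERROR.
Sweeping the whole domain (21 inputs) finds no disagreement.
verdict: equivalent


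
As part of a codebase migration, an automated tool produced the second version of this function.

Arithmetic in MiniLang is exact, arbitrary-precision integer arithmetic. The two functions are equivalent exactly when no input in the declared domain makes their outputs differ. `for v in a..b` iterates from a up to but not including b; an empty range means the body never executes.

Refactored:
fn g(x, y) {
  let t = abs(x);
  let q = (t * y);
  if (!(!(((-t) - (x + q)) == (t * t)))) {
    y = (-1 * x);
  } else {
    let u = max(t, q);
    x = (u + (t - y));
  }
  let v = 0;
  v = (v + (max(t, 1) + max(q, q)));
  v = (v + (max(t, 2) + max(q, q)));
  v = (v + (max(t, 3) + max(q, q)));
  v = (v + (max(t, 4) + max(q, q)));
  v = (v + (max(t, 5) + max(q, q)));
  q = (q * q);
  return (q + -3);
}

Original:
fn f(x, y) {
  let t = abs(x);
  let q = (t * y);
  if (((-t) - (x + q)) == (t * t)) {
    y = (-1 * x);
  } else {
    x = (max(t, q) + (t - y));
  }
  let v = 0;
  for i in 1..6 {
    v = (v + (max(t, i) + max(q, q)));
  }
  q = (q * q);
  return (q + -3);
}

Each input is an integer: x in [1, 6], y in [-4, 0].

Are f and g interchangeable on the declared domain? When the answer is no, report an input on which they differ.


Side by side, the visible changes include: arithmetic usage differs, boolean connective usage differs, statement counts differ, loop structure differs, constant usage differs, local variable names differ, min/max/abs usage differs.
Spot check at x=3, y=-1 — f: t=3, then q=-3, then (((-t) - (x + q)) == (t * t)) is false, then x=7, then v=0, then (i=1), then v=0, then (i=2), then v=0, then (i=3), then v=0, then (i=4), then v=1, then (i=5), then v=3, then q=9, then returns 6. g: t=3, then q=-3, then (!(!(((-t) - (x + q)) == (t * t)))) is false, then u=3, then x=7, then v=0, then v=0, then v=0, then v=0, then v=1, then v=3, then q=9, then returns 6. Both give 6.
Checked all 30 inputs in the declared domain: the outputs agree on every one.
verdict: equivalent


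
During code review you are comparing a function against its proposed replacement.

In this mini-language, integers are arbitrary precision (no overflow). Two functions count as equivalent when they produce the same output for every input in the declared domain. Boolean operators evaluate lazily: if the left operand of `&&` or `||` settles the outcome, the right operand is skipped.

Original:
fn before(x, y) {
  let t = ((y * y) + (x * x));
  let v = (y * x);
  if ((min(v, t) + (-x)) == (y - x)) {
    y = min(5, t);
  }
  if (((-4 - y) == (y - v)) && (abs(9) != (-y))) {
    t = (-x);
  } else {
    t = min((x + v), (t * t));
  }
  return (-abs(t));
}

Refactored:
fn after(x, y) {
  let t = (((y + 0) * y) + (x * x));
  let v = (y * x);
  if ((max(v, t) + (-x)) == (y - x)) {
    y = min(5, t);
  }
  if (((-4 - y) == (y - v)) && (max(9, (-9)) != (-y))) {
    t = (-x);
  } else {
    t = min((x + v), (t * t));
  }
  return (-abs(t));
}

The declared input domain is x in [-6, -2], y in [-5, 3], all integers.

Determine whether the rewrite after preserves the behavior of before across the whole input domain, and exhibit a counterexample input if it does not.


Equivalent. The one real change (`min(v, t)` became `max(v, t)`) has no effect anywhere in the declared ranges.
An exhaustive pass over the 45 declared inputs shows identical outputs.
One worked example (x=-5, y=-3) — before: t := 34 | v := 15 | ((min(v, t) + (-x)) == (y - x)): false | (((-4 - y) == (y - v)) && (abs(9) != (-y))): false | t := 10 | result -10; after: t := 34 | v := 15 | ((max(v, t) + (-x)) == (y - x)): false | (((-4 - y) == (y - v)) && (max(9, (-9)) != (-y))): false | t := 10 | result -10; agreement on -10.
verdict: equivalent


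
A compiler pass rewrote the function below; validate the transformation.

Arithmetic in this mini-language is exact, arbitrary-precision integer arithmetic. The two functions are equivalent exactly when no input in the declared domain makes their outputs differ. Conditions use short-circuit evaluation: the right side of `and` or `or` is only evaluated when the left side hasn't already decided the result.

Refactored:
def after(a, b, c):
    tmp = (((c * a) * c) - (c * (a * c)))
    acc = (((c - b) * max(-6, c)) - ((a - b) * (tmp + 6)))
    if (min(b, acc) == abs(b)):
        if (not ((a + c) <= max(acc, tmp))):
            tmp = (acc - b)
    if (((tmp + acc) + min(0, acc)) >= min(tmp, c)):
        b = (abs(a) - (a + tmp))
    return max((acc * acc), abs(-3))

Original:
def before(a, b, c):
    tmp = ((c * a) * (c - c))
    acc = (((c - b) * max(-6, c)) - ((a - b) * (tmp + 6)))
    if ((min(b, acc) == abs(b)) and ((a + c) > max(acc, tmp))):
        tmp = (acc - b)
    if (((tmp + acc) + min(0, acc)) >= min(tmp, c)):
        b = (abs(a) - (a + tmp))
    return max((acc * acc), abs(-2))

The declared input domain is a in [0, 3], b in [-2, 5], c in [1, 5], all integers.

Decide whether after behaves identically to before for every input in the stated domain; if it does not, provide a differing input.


Not equivalent: a=0, b=-1, c=2 separates them (2 vs 3).
before: tmp := 0 | acc := 0 | ((min(b, acc) == abs(b)) and ((a + c) > max(acc, tmp))): false | (((tmp + acc) + min(0, acc)) >= min(tmp, c)): true | b := 0 | result 2
after: tmp := 0 | acc := 0 | (min(b, acc) == abs(b)): false | (((tmp + acc) + min(0, acc)) >= min(tmp, c)): true | b := 0 | result 3
verdict: not equivalent; witness: a=0, b=-1, c=2


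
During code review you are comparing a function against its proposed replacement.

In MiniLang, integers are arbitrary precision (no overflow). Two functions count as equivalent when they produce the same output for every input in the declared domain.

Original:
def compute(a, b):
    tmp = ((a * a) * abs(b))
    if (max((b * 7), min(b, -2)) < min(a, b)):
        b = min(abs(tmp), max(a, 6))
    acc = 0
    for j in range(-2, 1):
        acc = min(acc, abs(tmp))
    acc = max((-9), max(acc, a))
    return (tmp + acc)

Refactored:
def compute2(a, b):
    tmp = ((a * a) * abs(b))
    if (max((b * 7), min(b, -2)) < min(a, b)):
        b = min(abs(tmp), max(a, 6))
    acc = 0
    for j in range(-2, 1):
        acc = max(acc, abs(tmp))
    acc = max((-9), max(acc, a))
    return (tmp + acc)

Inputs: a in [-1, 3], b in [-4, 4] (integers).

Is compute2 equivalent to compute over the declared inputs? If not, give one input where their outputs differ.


There is a counterexample at a=-1, b=-4: 4 on one side, 8 on the other.
compute: tmp = 4; (max((b * 7), min(b, -2)) < min(a, b)) -> false; acc = 0; [j=-2]; acc = 0; [j=-1]; acc = 0; [j=0]; acc = 0; acc = 0; return 4
compute2: tmp = 4; (max((b * 7), min(b, -2)) < min(a, b)) -> false; acc = 0; [j=-2]; acc = 4; [j=-1]; acc = 4; [j=0]; acc = 4; acc = 4; return 8
verdict: not equivalent; witness: a=-1, b=-4


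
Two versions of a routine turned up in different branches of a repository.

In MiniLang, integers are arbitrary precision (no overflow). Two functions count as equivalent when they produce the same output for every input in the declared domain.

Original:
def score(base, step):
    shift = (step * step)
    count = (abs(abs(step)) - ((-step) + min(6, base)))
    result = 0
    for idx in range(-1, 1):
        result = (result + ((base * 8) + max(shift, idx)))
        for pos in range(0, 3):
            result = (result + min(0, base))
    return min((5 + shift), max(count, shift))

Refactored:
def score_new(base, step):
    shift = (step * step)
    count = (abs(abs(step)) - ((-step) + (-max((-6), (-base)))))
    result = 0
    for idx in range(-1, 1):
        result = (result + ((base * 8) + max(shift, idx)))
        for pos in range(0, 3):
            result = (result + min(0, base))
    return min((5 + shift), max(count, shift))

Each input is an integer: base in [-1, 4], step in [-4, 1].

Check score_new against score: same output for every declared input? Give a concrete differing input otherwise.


Differences: min/max/abs usage differs — yet all 36 inputs agree.
verdict: equivalent


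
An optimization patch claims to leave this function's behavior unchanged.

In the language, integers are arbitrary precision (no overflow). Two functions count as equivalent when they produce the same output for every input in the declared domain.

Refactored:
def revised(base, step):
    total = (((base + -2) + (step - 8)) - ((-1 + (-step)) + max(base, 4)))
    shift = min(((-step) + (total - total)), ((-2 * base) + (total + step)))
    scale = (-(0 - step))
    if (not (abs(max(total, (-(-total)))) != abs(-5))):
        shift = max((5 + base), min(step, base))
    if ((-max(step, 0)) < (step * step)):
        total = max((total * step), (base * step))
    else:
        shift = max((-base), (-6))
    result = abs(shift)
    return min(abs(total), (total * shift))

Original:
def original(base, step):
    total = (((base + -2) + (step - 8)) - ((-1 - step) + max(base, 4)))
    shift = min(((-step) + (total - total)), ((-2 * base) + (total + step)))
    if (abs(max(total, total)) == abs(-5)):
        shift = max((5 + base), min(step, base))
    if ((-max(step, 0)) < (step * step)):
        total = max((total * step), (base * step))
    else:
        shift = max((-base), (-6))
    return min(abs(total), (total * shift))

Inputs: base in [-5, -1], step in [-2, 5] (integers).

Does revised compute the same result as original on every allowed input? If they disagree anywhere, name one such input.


Reading the diff, among the changes: boolean connective usage differs; and arithmetic usage differs; and statement counts differ; and constant usage differs; and comparison usage differs; and min/max/abs usage differs; and local variable names differ.
One worked example (base=-5, step=-2) — original: total becomes -22; next shift becomes -14; next (abs(max(total, total)) == abs(-5)) evaluates to false; next ((-max(step, 0)) < (step * step)) evaluates to true; next total becomes 44; next final value -616; revised: total becomes -22; next shift becomes -14; next scale becomes -2; next (not (abs(max(total, (-(-total)))) != abs(-5))) evaluates to false; next ((-max(step, 0)) < (step * step)) evaluates to true; next total becomes 44; next result becomes 14; next final value -616; agreement on -616.
Every one of the 40 inputs gives matching results.
verdict: equivalent


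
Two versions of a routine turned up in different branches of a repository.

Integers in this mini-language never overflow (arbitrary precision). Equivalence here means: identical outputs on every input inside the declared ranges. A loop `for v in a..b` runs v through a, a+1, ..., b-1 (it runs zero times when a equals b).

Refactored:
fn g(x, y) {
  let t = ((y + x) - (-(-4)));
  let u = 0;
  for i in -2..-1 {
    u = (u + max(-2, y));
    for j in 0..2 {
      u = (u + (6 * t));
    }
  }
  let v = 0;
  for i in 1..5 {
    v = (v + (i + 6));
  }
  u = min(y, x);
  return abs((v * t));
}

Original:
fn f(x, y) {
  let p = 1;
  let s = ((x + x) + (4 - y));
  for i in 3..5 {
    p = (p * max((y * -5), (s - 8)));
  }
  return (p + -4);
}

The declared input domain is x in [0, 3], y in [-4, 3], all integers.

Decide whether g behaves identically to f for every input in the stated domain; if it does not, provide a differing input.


Consider the input x=0, y=-4.
f: p := 1 | s := 8 | iter i=3: | p := 20 | iter i=4: | p := 400 | result 396
g: t := -8 | u := 0 | iter i=-2: | u := -2 | iter j=0: | u := -50 | iter j=1: | u := -98 | v := 0 | iter i=1: | v := 7 | iter i=2: | v := 15 | iter i=3: | v := 24 | iter i=4: | v := 34 | u := -4 | result 272
396 != 272, so the rewrite changes behavior.
verdict: not equivalent; witness: x=0, y=-4


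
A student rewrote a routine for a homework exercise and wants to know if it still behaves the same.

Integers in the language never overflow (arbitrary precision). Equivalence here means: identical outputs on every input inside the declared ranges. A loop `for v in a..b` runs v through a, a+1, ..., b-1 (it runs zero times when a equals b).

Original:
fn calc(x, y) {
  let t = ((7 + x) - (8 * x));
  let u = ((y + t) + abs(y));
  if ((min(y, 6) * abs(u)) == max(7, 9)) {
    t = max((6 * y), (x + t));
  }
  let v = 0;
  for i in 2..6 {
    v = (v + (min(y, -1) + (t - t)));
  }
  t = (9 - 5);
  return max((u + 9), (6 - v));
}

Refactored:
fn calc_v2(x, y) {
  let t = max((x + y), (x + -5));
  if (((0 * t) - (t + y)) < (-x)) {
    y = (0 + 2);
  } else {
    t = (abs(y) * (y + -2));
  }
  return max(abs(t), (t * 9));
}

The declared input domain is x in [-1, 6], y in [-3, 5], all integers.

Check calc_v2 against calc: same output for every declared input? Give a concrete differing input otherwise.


x=-1, y=-3 yields 23 from calc but 15 from calc_v2.
verdict: not equivalent; witness: x=-1, y=-3


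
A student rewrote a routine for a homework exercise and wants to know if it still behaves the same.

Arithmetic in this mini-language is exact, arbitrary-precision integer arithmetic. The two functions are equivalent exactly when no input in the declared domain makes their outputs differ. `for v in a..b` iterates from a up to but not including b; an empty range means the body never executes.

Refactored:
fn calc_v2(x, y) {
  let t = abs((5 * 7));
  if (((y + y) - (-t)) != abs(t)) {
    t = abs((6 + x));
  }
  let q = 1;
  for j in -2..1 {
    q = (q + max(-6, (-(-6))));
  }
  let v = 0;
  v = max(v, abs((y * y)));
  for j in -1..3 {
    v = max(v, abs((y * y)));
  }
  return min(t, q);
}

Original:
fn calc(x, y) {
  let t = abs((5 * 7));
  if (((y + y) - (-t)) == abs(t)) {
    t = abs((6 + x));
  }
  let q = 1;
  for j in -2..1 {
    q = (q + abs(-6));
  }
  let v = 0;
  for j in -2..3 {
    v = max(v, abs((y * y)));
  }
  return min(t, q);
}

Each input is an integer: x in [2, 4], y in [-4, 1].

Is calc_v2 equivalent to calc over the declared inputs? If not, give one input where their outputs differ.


There is a counterexample at x=2, y=-4: 19 on one side, 8 on the other.
calc: t=35, then (((y + y) - (-t)) == abs(t)) is false, then q=1, then (j=-2), then q=7, then (j=-1), then q=13, then (j=0), then q=19, then v=0, then (j=-2), then v=16, then (j=-1), then v=16, then (j=0), then v=16, then (j=1), then v=16, then (j=2), then v=16, then returns 19
calc_v2: t=35, then (((y + y) - (-t)) != abs(t)) is true, then t=8, then q=1, then (j=-2), then q=7, then (j=-1), then q=13, then (j=0), then q=19, then v=0, then v=16, then (j=-1), then v=16, then (j=0), then v=16, then (j=1), then v=16, then (j=2), then v=16, then returns 8
verdict: not equivalent; witness: x=2, y=-4
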